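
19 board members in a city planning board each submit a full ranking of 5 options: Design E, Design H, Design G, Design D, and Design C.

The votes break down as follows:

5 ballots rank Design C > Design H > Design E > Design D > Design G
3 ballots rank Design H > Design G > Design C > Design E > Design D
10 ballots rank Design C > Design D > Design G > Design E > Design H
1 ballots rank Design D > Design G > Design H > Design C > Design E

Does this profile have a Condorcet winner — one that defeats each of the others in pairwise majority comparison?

Head-to-head results (19 voters total):
Design E vs Design H: Design E wins 10–9.
Design E vs Design G: Design G wins 14–5.
Design E vs Design D: Design D wins 11–8.
Design E vs Design C: Design C wins 19–0.
Design H vs Design G: Design G wins 11–8.
Design H vs Design D: Design D wins 11–8.
Design H vs Design C: Design C wins 15–4.
Design G vs Design D: Design D wins 16–3.
Design G vs Design C: Design C wins 15–4.
Design D vs Design C: Design C wins 18–1.
Design C beats each rival — Design E (19–0), Design H (15–4), Design G (15–4), Design D (18–1) — so Design C is the Condorcet winner.

Yes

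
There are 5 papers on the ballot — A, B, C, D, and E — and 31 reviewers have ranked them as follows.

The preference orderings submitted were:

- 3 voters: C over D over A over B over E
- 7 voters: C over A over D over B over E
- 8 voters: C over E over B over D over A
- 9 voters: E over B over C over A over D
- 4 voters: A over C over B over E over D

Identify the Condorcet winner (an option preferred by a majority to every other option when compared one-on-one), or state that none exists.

C

Head-to-head results (31 voters total):
A vs B: B wins 17–14.
A vs C: C wins 27–4.
A vs D: A wins 20–11.
A vs E: E wins 17–14.
B vs C: C wins 22–9.
B vs D: B wins 21–10.
B vs E: E wins 17–14.
C vs D: C wins 31–0.
C vs E: C wins 22–9.
D vs E: E wins 21–10.
C beats each rival — A (27–4), B (22–9), D (31–0), E (22–9) — so C is the Condorcet winner.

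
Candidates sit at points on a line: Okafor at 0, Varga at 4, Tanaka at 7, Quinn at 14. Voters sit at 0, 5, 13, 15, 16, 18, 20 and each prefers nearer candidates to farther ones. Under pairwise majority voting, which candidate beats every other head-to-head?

Quinn

With single-peaked preferences on a line, the Condorcet winner is the candidate closest to the median voter.
The median voter (position 15) is closest to Quinn at 14.
Check: Quinn vs Varga — voters closer to Quinn: 5 of 7.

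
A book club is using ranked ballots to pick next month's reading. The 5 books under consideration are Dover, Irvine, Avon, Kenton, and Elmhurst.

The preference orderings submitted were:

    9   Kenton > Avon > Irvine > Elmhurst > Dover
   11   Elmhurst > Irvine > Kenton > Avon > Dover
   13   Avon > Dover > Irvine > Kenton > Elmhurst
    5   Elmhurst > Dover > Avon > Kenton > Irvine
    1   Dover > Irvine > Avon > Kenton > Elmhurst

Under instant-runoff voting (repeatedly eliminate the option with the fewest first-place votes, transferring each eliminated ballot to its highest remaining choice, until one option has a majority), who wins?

Avon

Round 1: Elmhurst 16, Avon 13, Kenton 9, Dover 1, Irvine 0. Irvine has the fewest and is eliminated.
Round 2: Elmhurst 16, Avon 13, Kenton 9, Dover 1. Dover has the fewest and is eliminated.
Round 3: Elmhurst 16, Avon 14, Kenton 9. Kenton has the fewest and is eliminated.
Round 4: Avon 23, Elmhurst 16. Avon has a majority.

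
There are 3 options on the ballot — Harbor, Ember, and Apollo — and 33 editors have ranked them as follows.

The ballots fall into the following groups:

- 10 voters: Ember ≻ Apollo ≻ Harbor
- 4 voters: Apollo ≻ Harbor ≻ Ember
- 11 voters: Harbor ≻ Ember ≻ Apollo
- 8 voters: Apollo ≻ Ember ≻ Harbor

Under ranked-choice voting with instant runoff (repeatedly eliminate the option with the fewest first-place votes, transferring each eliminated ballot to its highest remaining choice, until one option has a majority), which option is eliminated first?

Ember

Round 1: Apollo 12, Harbor 11, Ember 10. Ember has the fewest and is eliminated.
Round 2: Apollo 22, Harbor 11. Apollo has a majority.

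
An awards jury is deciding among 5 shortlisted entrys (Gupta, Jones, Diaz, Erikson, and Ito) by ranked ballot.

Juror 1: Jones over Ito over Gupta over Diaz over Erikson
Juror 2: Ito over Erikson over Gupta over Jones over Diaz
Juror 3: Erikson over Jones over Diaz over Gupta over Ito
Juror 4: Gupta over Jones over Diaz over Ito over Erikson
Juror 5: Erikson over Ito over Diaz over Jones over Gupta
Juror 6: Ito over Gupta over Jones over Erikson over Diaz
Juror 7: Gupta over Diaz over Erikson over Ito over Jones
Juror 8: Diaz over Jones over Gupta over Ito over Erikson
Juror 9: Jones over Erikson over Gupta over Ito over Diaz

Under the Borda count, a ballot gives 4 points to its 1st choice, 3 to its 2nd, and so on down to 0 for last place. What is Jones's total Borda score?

21

Borda scores:
  Gupta: 2 + 2 + 1 + 4 + 0 + 3 + 4 + 2 + 2 = 20
  Jones: 4 + 1 + 3 + 3 + 1 + 2 + 0 + 3 + 4 = 21
  Diaz: 1 + 0 + 2 + 2 + 2 + 0 + 3 + 4 + 0 = 14
  Erikson: 0 + 3 + 4 + 0 + 4 + 1 + 2 + 0 + 3 = 17
  Ito: 3 + 4 + 0 + 1 + 3 + 4 + 1 + 1 + 1 = 18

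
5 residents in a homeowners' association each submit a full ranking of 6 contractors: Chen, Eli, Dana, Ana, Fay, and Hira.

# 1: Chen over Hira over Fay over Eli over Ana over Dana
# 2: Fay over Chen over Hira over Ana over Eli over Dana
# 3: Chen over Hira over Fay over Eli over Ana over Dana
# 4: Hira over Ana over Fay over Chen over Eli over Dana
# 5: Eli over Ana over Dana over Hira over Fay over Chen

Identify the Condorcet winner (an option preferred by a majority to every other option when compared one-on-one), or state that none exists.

Head-to-head results (5 voters total):
Chen vs Eli: Chen wins 4–1.
Chen vs Dana: Chen wins 4–1.
Chen vs Ana: Chen wins 3–2.
Chen vs Fay: Fay wins 3–2.
Chen vs Hira: Chen wins 3–2.
Eli vs Dana: Eli wins 5–0.
Eli vs Ana: Eli wins 3–2.
Eli vs Fay: Fay wins 4–1.
Eli vs Hira: Hira wins 4–1.
Dana vs Ana: Ana wins 5–0.
Dana vs Fay: Fay wins 4–1.
Dana vs Hira: Hira wins 4–1.
Ana vs Fay: Fay wins 3–2.
Ana vs Hira: Hira wins 4–1.
Fay vs Hira: Hira wins 4–1.
No candidate beats all others: Chen beats Hira beats Fay beats Chen, a majority cycle.

No Condorcet winner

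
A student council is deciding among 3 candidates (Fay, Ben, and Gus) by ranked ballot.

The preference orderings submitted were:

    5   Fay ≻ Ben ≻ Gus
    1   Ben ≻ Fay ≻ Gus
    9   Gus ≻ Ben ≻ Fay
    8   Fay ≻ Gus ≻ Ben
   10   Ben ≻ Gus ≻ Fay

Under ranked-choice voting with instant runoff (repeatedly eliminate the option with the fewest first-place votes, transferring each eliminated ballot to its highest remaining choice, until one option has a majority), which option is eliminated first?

Round 1: Fay 13, Ben 11, Gus 9. Gus has the fewest and is eliminated.
Round 2: Ben 20, Fay 13. Ben has a majority.

Gus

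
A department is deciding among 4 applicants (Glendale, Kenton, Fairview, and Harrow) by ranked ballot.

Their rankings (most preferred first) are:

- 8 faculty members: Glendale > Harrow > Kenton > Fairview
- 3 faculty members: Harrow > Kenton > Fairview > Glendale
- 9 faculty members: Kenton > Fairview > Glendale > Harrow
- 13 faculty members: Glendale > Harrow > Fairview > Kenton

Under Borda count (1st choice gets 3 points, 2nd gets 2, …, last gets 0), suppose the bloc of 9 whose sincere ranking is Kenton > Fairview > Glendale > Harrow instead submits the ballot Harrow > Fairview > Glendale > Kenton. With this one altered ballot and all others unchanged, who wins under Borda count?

Borda totals with the altered ballot: Glendale 72, Kenton 14, Fairview 34, Harrow 78.
The switch changes the winner from Glendale to Harrow.

Harrow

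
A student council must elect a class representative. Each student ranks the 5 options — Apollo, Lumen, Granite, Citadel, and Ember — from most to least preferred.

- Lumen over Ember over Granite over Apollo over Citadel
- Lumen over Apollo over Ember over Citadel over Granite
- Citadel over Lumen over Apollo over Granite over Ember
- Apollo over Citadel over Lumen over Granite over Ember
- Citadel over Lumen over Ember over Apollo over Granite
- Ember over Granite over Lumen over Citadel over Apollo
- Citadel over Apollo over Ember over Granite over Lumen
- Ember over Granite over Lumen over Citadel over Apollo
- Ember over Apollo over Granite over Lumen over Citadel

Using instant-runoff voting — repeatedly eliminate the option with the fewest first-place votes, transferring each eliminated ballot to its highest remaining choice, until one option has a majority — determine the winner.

Round 1: Citadel 3, Ember 3, Lumen 2, Apollo 1, Granite 0. Granite has the fewest and is eliminated.
Round 2: Citadel 3, Ember 3, Lumen 2, Apollo 1. Apollo has the fewest and is eliminated.
Round 3: Citadel 4, Ember 3, Lumen 2. Lumen has the fewest and is eliminated.
Round 4: Ember 5, Citadel 4. Ember has a majority.

Ember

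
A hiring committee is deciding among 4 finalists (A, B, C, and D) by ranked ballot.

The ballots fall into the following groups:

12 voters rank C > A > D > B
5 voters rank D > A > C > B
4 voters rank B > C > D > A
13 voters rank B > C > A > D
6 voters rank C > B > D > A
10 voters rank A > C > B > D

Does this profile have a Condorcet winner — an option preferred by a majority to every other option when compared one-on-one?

Head-to-head results (50 voters total):
A vs B: A wins 27–23.
A vs C: C wins 35–15.
A vs D: A wins 35–15.
B vs C: C wins 33–17.
B vs D: B wins 33–17.
C vs D: C wins 45–5.
C beats each rival — A (35–15), B (33–17), D (45–5) — so C is the Condorcet winner.

Yes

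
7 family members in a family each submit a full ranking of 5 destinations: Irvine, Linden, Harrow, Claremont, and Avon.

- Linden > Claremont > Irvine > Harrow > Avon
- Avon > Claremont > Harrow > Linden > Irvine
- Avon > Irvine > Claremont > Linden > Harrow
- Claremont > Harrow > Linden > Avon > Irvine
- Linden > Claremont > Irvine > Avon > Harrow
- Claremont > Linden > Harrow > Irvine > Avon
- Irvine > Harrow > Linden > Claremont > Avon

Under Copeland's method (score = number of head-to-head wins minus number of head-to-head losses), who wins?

Claremont

Pairwise results:
  Irvine vs Linden: Linden wins 5–2.
  Irvine vs Harrow: Irvine wins 4–3.
  Irvine vs Claremont: Claremont wins 5–2.
  Irvine vs Avon: Irvine wins 4–3.
  Linden vs Harrow: Linden wins 4–3.
  Linden vs Claremont: Claremont wins 4–3.
  Linden vs Avon: Linden wins 5–2.
  Harrow vs Claremont: Claremont wins 6–1.
  Harrow vs Avon: Harrow wins 4–3.
  Claremont vs Avon: Claremont wins 5–2.
Copeland scores (wins − losses):
  Irvine: 2 − 2 = 0
  Linden: 3 − 1 = 2
  Harrow: 1 − 3 = -2
  Claremont: 4 − 0 = 4
  Avon: 0 − 4 = -4
Claremont has the best Copeland score.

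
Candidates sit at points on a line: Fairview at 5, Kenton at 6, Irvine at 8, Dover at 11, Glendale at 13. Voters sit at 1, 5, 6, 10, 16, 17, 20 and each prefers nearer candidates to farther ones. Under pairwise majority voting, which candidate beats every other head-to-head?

Dover

With single-peaked preferences on a line, the Condorcet winner is the candidate closest to the median voter.
The median voter (position 10) is closest to Dover at 11.
Check: Dover vs Glendale — voters closer to Dover: 4 of 7.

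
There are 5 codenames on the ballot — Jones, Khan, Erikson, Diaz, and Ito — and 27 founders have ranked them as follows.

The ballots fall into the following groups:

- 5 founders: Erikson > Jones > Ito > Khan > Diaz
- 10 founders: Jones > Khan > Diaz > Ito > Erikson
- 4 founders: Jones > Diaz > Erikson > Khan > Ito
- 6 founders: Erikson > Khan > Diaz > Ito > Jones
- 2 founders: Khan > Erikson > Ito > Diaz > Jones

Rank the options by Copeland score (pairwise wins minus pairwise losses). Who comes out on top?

Pairwise results:
  Jones vs Khan: Jones wins 19–8.
  Jones vs Erikson: Jones wins 14–13.
  Jones vs Diaz: Jones wins 19–8.
  Jones vs Ito: Jones wins 19–8.
  Khan vs Erikson: Erikson wins 15–12.
  Khan vs Diaz: Khan wins 23–4.
  Khan vs Ito: Khan wins 22–5.
  Erikson vs Diaz: Diaz wins 14–13.
  Erikson vs Ito: Erikson wins 17–10.
  Diaz vs Ito: Diaz wins 20–7.
Copeland scores (wins − losses):
  Jones: 4 − 0 = 4
  Khan: 2 − 2 = 0
  Erikson: 2 − 2 = 0
  Diaz: 2 − 2 = 0
  Ito: 0 − 4 = -4
Jones has the best Copeland score.

Jones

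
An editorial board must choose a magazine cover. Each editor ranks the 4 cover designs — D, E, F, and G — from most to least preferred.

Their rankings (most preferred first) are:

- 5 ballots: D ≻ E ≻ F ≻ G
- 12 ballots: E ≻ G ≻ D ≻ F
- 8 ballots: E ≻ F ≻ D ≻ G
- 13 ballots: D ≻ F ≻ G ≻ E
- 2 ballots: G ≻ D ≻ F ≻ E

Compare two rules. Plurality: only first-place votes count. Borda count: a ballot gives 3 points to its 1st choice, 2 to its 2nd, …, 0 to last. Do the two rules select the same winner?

No

Plurality first-place counts: D 18, E 20, F 0, G 2 → E.
Borda totals: D 78, E 70, F 49, G 43 → D.
The two rules disagree: plurality picks E, Borda picks D.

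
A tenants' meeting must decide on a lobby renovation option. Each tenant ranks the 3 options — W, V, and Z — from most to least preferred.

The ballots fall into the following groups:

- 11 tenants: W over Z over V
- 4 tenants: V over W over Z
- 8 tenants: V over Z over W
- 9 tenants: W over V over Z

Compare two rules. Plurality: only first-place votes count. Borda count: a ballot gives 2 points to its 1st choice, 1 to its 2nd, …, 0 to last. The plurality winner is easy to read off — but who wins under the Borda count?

Plurality first-place counts: W 20, V 12, Z 0 → W.
Borda totals: W 44, V 33, Z 19 → W.

W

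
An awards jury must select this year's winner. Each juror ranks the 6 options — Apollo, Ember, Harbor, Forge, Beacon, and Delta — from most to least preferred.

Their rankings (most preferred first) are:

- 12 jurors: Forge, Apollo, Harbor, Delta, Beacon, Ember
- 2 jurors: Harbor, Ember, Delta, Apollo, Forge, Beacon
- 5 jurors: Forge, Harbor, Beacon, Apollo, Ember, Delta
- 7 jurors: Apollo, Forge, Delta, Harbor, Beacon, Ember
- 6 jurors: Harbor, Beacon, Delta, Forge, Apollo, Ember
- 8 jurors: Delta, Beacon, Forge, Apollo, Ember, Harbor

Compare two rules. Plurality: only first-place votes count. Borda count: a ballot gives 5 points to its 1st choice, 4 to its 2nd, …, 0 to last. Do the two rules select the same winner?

Plurality first-place counts: Apollo 7, Ember 0, Harbor 8, Forge 17, Beacon 0, Delta 8 → Forge.
Borda totals: Apollo 119, Ember 21, Harbor 110, Forge 151, Beacon 90, Delta 109 → Forge.
The two rules agree on Forge.

Yes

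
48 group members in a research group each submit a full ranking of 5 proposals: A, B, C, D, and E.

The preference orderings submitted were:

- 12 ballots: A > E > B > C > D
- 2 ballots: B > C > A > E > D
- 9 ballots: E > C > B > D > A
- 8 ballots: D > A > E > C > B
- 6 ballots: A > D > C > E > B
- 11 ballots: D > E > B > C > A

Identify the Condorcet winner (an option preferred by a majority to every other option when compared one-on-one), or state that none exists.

Head-to-head results (48 voters total):
A vs B: A wins 26–22.
A vs C: A wins 26–22.
A vs D: D wins 28–20.
A vs E: A wins 28–20.
B vs C: B wins 25–23.
B vs D: D wins 25–23.
B vs E: E wins 46–2.
C vs D: D wins 25–23.
C vs E: E wins 40–8.
D vs E: D wins 25–23.
D beats each rival — A (28–20), B (25–23), C (25–23), E (25–23) — so D is the Condorcet winner.

D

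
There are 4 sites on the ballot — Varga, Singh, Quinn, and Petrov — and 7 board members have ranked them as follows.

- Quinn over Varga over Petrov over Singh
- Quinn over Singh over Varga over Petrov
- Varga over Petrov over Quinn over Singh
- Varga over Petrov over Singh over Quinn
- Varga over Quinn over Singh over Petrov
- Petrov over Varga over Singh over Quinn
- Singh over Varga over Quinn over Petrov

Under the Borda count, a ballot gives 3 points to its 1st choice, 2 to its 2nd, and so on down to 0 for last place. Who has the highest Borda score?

Varga

Borda scores:
  Varga: 2 + 1 + 3 + 3 + 3 + 2 + 2 = 16
  Singh: 0 + 2 + 0 + 1 + 1 + 1 + 3 = 8
  Quinn: 3 + 3 + 1 + 0 + 2 + 0 + 1 = 10
  Petrov: 1 + 0 + 2 + 2 + 0 + 3 + 0 = 8
Varga has the highest total.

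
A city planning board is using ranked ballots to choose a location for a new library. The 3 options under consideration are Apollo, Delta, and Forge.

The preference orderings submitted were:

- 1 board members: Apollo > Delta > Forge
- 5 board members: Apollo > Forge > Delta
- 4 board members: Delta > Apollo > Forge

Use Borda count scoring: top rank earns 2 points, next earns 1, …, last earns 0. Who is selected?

Borda scores:
  Apollo: 2 + 5·2 + 4·1 = 16
  Delta: 1 + 5·0 + 4·2 = 9
  Forge: 0 + 5·1 + 4·0 = 5
Apollo has the highest total.

Apollo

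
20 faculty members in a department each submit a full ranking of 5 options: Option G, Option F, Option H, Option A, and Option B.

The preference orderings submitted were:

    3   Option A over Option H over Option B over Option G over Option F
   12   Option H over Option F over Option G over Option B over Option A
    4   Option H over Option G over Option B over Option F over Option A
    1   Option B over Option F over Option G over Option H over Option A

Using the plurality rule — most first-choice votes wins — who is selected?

Option H

First-place vote totals:
  Option G: 0
  Option F: 0
  Option H: 16
  Option A: 3
  Option B: 1
Option H has the most first-place votes.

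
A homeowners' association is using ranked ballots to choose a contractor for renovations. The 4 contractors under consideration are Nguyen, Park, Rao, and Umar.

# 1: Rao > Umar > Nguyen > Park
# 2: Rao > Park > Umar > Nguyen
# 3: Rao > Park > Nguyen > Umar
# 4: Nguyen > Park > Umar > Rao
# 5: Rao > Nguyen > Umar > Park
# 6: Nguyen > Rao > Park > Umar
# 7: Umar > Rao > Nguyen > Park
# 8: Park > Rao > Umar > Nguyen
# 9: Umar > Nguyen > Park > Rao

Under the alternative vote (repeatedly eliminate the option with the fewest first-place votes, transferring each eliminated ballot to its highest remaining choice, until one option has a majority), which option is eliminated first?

Round 1: Rao 4, Nguyen 2, Umar 2, Park 1. Park has the fewest and is eliminated.
Round 2: Rao 5, Nguyen 2, Umar 2. Rao has a majority.

Park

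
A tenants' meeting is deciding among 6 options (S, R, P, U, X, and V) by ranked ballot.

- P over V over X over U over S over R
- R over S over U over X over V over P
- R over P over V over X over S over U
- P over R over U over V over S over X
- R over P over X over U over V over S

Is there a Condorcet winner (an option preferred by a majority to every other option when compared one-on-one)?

Head-to-head results (5 voters total):
S vs R: R wins 4–1.
S vs P: P wins 4–1.
S vs U: U wins 3–2.
S vs X: X wins 3–2.
S vs V: V wins 4–1.
R vs P: R wins 3–2.
R vs U: R wins 4–1.
R vs X: R wins 4–1.
R vs V: R wins 4–1.
P vs U: P wins 4–1.
P vs X: P wins 4–1.
P vs V: P wins 4–1.
U vs X: X wins 3–2.
U vs V: U wins 3–2.
X vs V: V wins 3–2.
R beats each rival — S (4–1), P (3–2), U (4–1), X (4–1), V (4–1) — so R is the Condorcet winner.

Yes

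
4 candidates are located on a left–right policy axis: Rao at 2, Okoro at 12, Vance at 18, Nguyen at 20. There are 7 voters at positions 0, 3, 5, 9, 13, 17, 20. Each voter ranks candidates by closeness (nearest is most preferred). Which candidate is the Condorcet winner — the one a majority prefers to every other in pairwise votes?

With single-peaked preferences on a line, the Condorcet winner is the candidate closest to the median voter.
The median voter (position 9) is closest to Okoro at 12.
Check: Okoro vs Rao — voters closer to Okoro: 4 of 7.

Okoro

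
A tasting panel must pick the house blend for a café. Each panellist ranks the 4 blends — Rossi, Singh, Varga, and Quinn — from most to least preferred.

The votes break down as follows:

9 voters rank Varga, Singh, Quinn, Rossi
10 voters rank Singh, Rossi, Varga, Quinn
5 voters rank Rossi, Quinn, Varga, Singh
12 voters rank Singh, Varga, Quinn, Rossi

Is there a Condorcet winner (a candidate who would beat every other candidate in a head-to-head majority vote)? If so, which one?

Singh

Head-to-head results (36 voters total):
Rossi vs Singh: Singh wins 31–5.
Rossi vs Varga: Varga wins 21–15.
Rossi vs Quinn: Quinn wins 21–15.
Singh vs Varga: Singh wins 22–14.
Singh vs Quinn: Singh wins 31–5.
Varga vs Quinn: Varga wins 31–5.
Singh beats each rival — Rossi (31–5), Varga (22–14), Quinn (31–5) — so Singh is the Condorcet winner.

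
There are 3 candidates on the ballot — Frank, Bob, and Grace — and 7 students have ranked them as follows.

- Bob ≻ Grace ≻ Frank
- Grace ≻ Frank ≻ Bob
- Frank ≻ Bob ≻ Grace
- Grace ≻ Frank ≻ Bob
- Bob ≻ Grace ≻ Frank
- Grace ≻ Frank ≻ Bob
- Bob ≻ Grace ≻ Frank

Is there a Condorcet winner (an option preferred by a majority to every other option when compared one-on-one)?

Head-to-head results (7 voters total):
Frank vs Bob: Frank wins 4–3.
Frank vs Grace: Grace wins 6–1.
Bob vs Grace: Bob wins 4–3.
No candidate beats all others: Frank beats Bob beats Grace beats Frank, a majority cycle.

No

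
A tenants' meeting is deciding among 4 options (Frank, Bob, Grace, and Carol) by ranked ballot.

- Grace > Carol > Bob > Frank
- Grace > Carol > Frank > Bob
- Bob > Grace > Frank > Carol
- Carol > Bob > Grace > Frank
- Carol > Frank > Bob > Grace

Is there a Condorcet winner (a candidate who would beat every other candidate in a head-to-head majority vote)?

Head-to-head results (5 voters total):
Frank vs Bob: Bob wins 3–2.
Frank vs Grace: Grace wins 4–1.
Frank vs Carol: Carol wins 4–1.
Bob vs Grace: Bob wins 3–2.
Bob vs Carol: Carol wins 4–1.
Grace vs Carol: Grace wins 3–2.
No candidate beats all others: Bob beats Grace beats Carol beats Bob, a majority cycle.

No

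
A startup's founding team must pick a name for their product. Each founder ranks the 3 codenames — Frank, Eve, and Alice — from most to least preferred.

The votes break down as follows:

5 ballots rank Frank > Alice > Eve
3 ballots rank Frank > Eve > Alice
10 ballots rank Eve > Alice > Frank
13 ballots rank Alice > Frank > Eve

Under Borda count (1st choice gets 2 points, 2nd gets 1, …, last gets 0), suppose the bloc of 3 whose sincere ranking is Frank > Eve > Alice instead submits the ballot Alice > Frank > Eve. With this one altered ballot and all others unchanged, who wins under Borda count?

Borda totals with the altered ballot: Frank 26, Eve 20, Alice 47.
The winner is unchanged: still Alice.

Alice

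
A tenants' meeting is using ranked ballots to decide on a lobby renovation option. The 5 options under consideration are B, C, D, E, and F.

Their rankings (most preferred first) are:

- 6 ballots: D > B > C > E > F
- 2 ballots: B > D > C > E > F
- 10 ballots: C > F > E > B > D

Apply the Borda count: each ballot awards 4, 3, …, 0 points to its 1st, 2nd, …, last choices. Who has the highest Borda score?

C

Borda scores:
  B: 6·3 + 2·4 + 10·1 = 36
  C: 6·2 + 2·2 + 10·4 = 56
  D: 6·4 + 2·3 + 10·0 = 30
  E: 6·1 + 2·1 + 10·2 = 28
  F: 6·0 + 2·0 + 10·3 = 30
C has the highest total.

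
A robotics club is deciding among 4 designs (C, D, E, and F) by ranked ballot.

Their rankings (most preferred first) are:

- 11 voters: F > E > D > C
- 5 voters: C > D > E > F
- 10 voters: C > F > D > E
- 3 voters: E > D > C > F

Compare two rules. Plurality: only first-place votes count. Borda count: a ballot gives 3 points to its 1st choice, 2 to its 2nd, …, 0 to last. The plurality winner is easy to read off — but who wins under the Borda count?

Plurality first-place counts: C 15, D 0, E 3, F 11 → C.
Borda totals: C 48, D 37, E 36, F 53 → F.

F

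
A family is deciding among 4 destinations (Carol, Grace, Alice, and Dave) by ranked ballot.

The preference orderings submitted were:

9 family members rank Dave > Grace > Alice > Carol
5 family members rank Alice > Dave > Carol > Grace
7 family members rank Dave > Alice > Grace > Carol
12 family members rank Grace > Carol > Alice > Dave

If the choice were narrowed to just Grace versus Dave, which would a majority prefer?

Ballots ranking Grace above Dave: 12.
Ballots ranking Dave above Grace: 9+5+7 = 21.
Dave wins the head-to-head, 21–12.

Dave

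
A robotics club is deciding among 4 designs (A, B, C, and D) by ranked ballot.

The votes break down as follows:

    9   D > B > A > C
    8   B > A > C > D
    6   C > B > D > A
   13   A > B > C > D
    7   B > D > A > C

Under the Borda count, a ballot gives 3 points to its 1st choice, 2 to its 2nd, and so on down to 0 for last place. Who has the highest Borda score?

Borda scores:
  A: 9·1 + 8·2 + 6·0 + 13·3 + 7·1 = 71
  B: 9·2 + 8·3 + 6·2 + 13·2 + 7·3 = 101
  C: 9·0 + 8·1 + 6·3 + 13·1 + 7·0 = 39
  D: 9·3 + 8·0 + 6·1 + 13·0 + 7·2 = 47
B has the highest total.

B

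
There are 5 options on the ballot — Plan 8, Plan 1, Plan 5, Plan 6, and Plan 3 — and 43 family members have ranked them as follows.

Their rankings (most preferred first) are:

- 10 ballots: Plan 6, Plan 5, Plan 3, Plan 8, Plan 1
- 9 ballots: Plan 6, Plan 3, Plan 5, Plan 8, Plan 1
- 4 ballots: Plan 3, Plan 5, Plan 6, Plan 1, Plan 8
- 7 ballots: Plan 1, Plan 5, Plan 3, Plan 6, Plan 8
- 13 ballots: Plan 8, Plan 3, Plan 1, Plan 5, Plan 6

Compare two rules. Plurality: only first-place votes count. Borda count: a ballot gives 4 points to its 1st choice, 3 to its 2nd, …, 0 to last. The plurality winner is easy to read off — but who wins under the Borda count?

Plurality first-place counts: Plan 8 13, Plan 1 7, Plan 5 0, Plan 6 19, Plan 3 4 → Plan 6.
Borda totals: Plan 8 71, Plan 1 58, Plan 5 94, Plan 6 91, Plan 3 116 → Plan 3.

Plan 3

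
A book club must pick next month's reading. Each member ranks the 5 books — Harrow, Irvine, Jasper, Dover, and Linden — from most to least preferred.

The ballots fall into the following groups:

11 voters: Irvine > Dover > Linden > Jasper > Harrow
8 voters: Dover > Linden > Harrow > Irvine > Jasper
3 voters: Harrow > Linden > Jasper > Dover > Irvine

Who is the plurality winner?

Irvine

First-place vote totals:
  Harrow: 3
  Irvine: 11
  Jasper: 0
  Dover: 8
  Linden: 0
Irvine has the most first-place votes.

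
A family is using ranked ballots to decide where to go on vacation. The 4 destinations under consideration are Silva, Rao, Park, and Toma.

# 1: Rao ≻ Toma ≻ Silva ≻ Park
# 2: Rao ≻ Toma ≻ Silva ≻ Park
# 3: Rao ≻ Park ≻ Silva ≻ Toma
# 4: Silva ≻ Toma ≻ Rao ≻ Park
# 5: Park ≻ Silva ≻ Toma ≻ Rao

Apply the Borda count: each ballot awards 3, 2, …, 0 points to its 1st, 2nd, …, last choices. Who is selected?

Rao

Borda scores:
  Silva: 1 + 1 + 1 + 3 + 2 = 8
  Rao: 3 + 3 + 3 + 1 + 0 = 10
  Park: 0 + 0 + 2 + 0 + 3 = 5
  Toma: 2 + 2 + 0 + 2 + 1 = 7
Rao has the highest total.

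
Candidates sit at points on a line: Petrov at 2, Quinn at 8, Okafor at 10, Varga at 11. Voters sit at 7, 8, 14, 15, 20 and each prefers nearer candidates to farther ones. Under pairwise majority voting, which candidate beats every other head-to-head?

Varga

With single-peaked preferences on a line, the Condorcet winner is the candidate closest to the median voter.
The median voter (position 14) is closest to Varga at 11.
Check: Varga vs Quinn — voters closer to Varga: 3 of 5.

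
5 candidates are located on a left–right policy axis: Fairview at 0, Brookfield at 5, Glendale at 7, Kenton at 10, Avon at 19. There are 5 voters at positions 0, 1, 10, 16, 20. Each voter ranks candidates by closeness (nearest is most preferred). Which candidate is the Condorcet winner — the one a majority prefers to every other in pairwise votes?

Kenton

With single-peaked preferences on a line, the Condorcet winner is the candidate closest to the median voter.
The median voter (position 10) is closest to Kenton at 10.
Check: Kenton vs Avon — voters closer to Kenton: 3 of 5.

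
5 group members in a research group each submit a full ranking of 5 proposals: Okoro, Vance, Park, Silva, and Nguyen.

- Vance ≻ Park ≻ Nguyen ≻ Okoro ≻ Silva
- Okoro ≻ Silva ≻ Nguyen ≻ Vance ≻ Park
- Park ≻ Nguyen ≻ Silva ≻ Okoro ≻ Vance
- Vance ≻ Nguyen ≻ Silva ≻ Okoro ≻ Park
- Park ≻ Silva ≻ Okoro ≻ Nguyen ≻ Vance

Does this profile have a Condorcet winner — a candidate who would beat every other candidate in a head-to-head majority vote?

Head-to-head results (5 voters total):
Okoro vs Vance: Okoro wins 3–2.
Okoro vs Park: Park wins 3–2.
Okoro vs Silva: Silva wins 3–2.
Okoro vs Nguyen: Nguyen wins 3–2.
Vance vs Park: Vance wins 3–2.
Vance vs Silva: Silva wins 3–2.
Vance vs Nguyen: Nguyen wins 3–2.
Park vs Silva: Park wins 3–2.
Park vs Nguyen: Park wins 3–2.
Silva vs Nguyen: Nguyen wins 3–2.
No candidate beats all others: Okoro beats Vance beats Park beats Okoro, a majority cycle.

No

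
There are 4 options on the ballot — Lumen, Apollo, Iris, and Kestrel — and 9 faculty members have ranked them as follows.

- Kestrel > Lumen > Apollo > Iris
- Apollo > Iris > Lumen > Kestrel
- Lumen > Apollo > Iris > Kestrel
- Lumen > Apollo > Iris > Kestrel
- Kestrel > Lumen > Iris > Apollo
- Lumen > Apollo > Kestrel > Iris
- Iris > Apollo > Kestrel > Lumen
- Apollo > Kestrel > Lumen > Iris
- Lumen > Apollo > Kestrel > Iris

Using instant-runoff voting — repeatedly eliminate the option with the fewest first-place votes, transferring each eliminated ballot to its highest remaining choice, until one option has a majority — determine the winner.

Round 1: Lumen 4, Apollo 2, Kestrel 2, Iris 1. Iris has the fewest and is eliminated.
Round 2: Lumen 4, Apollo 3, Kestrel 2. Kestrel has the fewest and is eliminated.
Round 3: Lumen 6, Apollo 3. Lumen has a majority.

Lumen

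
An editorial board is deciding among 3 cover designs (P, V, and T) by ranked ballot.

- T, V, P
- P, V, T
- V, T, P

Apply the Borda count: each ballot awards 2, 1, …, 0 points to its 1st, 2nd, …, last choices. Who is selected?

Borda scores:
  P: 0 + 2 + 0 = 2
  V: 1 + 1 + 2 = 4
  T: 2 + 0 + 1 = 3
V has the highest total.

V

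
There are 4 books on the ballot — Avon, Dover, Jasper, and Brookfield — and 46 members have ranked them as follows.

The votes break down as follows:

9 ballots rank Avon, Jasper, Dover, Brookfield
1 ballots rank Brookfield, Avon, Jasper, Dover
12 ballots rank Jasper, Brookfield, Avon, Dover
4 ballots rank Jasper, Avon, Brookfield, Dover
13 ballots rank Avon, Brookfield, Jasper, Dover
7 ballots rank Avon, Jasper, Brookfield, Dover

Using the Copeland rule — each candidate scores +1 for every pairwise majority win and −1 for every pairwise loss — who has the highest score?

Avon

Pairwise results:
  Avon vs Dover: Avon wins 46–0.
  Avon vs Jasper: Avon wins 30–16.
  Avon vs Brookfield: Avon wins 33–13.
  Dover vs Jasper: Jasper wins 46–0.
  Dover vs Brookfield: Brookfield wins 37–9.
  Jasper vs Brookfield: Jasper wins 32–14.
Copeland scores (wins − losses):
  Avon: 3 − 0 = 3
  Dover: 0 − 3 = -3
  Jasper: 2 − 1 = 1
  Brookfield: 1 − 2 = -1
Avon has the best Copeland score.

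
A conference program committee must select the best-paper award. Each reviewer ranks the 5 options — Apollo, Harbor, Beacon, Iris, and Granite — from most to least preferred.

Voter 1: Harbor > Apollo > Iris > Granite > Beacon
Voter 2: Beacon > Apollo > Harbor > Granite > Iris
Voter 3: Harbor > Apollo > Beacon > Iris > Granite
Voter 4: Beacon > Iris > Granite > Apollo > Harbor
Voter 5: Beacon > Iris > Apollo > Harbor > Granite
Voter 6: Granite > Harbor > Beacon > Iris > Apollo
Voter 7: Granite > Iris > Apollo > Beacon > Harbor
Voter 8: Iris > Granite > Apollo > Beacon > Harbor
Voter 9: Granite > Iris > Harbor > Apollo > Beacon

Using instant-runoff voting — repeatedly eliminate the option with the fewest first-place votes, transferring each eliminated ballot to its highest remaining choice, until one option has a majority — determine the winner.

Granite

Round 1: Beacon 3, Granite 3, Harbor 2, Iris 1, Apollo 0. Apollo has the fewest and is eliminated.
Round 2: Beacon 3, Granite 3, Harbor 2, Iris 1. Iris has the fewest and is eliminated.
Round 3: Granite 4, Beacon 3, Harbor 2. Harbor has the fewest and is eliminated.
Round 4: Granite 5, Beacon 4. Granite has a majority.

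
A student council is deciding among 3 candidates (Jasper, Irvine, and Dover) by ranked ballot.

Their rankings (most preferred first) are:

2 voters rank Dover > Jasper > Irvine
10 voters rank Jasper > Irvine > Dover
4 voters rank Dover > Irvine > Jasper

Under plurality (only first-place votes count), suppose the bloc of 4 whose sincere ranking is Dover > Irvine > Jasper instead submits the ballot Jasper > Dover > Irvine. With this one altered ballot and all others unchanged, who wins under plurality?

Jasper

First-place totals with the altered ballot: Jasper 14, Irvine 0, Dover 2.
The winner is unchanged: still Jasper.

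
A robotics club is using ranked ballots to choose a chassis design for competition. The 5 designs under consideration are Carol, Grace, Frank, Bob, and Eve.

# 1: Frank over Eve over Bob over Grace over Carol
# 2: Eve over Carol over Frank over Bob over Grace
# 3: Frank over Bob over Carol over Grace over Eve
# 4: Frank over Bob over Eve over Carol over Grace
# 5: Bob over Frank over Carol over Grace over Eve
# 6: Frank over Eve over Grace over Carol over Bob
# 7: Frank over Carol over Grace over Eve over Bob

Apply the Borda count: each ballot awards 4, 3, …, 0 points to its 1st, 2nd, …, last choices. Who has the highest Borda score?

Frank

Borda scores:
  Carol: 0 + 3 + 2 + 1 + 2 + 1 + 3 = 12
  Grace: 1 + 0 + 1 + 0 + 1 + 2 + 2 = 7
  Frank: 4 + 2 + 4 + 4 + 3 + 4 + 4 = 25
  Bob: 2 + 1 + 3 + 3 + 4 + 0 + 0 = 13
  Eve: 3 + 4 + 0 + 2 + 0 + 3 + 1 = 13
Frank has the highest total.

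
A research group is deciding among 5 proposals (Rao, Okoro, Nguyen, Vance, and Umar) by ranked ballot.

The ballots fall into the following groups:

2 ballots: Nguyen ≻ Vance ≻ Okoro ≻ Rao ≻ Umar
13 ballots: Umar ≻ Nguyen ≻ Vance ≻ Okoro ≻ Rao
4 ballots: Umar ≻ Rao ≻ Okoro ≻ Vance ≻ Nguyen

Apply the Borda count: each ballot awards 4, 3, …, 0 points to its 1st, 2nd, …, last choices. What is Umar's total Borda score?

Borda scores:
  Rao: 2·1 + 13·0 + 4·3 = 14
  Okoro: 2·2 + 13·1 + 4·2 = 25
  Nguyen: 2·4 + 13·3 + 4·0 = 47
  Vance: 2·3 + 13·2 + 4·1 = 36
  Umar: 2·0 + 13·4 + 4·4 = 68

68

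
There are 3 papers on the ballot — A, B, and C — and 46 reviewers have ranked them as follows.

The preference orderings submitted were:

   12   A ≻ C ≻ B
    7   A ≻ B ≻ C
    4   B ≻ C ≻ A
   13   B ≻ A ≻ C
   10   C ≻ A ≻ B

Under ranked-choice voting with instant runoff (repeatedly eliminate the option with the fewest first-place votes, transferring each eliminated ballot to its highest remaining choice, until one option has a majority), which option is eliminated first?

Round 1: A 19, B 17, C 10. C has the fewest and is eliminated.
Round 2: A 29, B 17. A has a majority.

C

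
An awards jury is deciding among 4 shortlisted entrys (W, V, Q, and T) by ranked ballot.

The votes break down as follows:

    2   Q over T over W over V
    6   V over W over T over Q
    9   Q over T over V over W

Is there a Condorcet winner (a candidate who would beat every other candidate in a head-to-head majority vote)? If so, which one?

Q

Head-to-head results (17 voters total):
W vs V: V wins 15–2.
W vs Q: Q wins 11–6.
W vs T: T wins 11–6.
V vs Q: Q wins 11–6.
V vs T: T wins 11–6.
Q vs T: Q wins 11–6.
Q beats each rival — W (11–6), V (11–6), T (11–6) — so Q is the Condorcet winner.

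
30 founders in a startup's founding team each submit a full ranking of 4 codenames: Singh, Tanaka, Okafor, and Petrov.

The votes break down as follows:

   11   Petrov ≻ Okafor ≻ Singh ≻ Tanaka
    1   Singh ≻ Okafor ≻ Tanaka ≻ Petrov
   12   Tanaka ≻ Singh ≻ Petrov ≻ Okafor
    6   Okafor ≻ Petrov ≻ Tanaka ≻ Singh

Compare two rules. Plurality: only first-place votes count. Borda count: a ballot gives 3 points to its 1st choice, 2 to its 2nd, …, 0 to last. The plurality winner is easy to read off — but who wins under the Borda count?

Plurality first-place counts: Singh 1, Tanaka 12, Okafor 6, Petrov 11 → Tanaka.
Borda totals: Singh 38, Tanaka 43, Okafor 42, Petrov 57 → Petrov.

Petrov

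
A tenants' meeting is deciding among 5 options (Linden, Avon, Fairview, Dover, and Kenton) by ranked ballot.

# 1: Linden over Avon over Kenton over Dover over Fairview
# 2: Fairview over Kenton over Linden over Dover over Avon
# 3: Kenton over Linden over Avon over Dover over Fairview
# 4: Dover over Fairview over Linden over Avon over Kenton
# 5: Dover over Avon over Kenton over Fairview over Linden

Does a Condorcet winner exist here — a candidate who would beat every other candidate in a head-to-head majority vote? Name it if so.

Head-to-head results (5 voters total):
Linden vs Avon: Linden wins 4–1.
Linden vs Fairview: Fairview wins 3–2.
Linden vs Dover: Linden wins 3–2.
Linden vs Kenton: Kenton wins 3–2.
Avon vs Fairview: Avon wins 3–2.
Avon vs Dover: Dover wins 3–2.
Avon vs Kenton: Avon wins 3–2.
Fairview vs Dover: Dover wins 4–1.
Fairview vs Kenton: Kenton wins 3–2.
Dover vs Kenton: Kenton wins 3–2.
No candidate beats all others: Linden beats Avon beats Fairview beats Linden, a majority cycle.

None — there is no Condorcet winner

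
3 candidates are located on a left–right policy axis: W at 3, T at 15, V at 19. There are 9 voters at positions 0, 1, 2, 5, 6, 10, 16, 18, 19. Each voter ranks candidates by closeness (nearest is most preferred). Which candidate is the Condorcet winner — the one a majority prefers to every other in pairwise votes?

W

With single-peaked preferences on a line, the Condorcet winner is the candidate closest to the median voter.
The median voter (position 6) is closest to W at 3.
Check: W vs T — voters closer to W: 5 of 9.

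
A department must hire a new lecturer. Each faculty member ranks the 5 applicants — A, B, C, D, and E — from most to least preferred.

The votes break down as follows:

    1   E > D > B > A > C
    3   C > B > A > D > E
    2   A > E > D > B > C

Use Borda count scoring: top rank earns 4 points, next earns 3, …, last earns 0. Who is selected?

A

Borda scores:
  A: 1 + 3·2 + 2·4 = 15
  B: 2 + 3·3 + 2·1 = 13
  C: 0 + 3·4 + 2·0 = 12
  D: 3 + 3·1 + 2·2 = 10
  E: 4 + 3·0 + 2·3 = 10
A has the highest total.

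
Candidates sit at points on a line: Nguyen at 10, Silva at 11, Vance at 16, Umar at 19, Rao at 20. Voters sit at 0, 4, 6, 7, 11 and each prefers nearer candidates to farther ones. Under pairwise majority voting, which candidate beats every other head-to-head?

With single-peaked preferences on a line, the Condorcet winner is the candidate closest to the median voter.
The median voter (position 6) is closest to Nguyen at 10.
Check: Nguyen vs Umar — voters closer to Nguyen: 5 of 5.

Nguyen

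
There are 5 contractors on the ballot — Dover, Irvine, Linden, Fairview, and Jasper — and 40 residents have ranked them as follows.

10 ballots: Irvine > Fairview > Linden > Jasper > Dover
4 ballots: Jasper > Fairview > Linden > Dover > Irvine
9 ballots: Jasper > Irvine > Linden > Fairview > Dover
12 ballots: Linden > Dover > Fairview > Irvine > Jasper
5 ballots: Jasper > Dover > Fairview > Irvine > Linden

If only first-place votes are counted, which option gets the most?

Jasper

First-place vote totals:
  Dover: 0
  Irvine: 10
  Linden: 12
  Fairview: 0
  Jasper: 18
Jasper has the most first-place votes.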